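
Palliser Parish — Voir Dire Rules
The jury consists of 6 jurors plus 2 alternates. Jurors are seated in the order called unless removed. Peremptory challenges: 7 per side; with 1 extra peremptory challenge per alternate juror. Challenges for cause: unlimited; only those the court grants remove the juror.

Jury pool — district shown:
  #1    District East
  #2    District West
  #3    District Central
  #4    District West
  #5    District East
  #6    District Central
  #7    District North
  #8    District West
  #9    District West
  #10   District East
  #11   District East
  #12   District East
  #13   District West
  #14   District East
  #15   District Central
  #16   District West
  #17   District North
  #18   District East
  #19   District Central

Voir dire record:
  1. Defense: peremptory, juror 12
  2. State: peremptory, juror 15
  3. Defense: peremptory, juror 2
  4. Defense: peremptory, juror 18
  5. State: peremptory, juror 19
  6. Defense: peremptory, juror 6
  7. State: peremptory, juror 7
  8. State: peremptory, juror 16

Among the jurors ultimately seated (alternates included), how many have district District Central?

1

Removed: #2, #6, #7, #12, #15, #16, #18, #19.
Seated (8 incl. alternates): #1, #3, #4, #5, #8, #9, #10, #11.
Of those, in District Central: #3 → 1.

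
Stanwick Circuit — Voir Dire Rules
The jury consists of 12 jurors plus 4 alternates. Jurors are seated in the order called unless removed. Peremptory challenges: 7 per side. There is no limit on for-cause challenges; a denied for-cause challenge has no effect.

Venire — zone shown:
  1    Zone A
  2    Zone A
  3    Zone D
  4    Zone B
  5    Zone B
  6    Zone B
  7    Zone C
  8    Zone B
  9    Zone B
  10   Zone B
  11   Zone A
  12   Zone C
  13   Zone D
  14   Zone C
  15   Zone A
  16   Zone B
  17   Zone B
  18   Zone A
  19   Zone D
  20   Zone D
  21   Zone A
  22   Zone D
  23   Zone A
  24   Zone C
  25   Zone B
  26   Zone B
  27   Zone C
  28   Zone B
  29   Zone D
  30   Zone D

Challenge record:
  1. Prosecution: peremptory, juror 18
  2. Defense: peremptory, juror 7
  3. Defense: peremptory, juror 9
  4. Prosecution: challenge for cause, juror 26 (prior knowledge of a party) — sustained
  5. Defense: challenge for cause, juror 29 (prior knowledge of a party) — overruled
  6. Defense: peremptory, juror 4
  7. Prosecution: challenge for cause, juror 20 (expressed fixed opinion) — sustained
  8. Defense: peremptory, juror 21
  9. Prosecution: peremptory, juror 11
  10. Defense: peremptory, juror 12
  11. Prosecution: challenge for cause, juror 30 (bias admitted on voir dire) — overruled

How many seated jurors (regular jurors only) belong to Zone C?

Removed: #4, #7, #9, #11, #12, #18, #20, #21, #26.
Seated jurors 1–12: #1, #2, #3, #5, #6, #8, #10, #13, #14, #15, #16, #17 (alternates #19, #22, #23, #24 not counted).
Of those, in Zone C: #14 → 1.

1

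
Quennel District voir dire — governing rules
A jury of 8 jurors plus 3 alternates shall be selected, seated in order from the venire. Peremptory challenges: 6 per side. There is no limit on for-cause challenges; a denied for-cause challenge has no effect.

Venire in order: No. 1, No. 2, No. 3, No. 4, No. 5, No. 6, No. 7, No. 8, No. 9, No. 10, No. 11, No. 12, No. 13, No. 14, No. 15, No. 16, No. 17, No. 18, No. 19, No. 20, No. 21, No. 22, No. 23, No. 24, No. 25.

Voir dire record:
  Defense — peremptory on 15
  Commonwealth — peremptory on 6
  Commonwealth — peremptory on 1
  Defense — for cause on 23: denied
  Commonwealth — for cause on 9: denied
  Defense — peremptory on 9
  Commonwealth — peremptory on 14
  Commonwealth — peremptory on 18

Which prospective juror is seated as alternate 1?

Removed: #1, #6, #9, #14, #15, #18. (#23 stays — for-cause denied.)
Seating in order: seats 1–8 → #2, #3, #4, #5, #7, #8, #10, #11; alternates → #12, #13, #16.
So alternate 1 is #12.

12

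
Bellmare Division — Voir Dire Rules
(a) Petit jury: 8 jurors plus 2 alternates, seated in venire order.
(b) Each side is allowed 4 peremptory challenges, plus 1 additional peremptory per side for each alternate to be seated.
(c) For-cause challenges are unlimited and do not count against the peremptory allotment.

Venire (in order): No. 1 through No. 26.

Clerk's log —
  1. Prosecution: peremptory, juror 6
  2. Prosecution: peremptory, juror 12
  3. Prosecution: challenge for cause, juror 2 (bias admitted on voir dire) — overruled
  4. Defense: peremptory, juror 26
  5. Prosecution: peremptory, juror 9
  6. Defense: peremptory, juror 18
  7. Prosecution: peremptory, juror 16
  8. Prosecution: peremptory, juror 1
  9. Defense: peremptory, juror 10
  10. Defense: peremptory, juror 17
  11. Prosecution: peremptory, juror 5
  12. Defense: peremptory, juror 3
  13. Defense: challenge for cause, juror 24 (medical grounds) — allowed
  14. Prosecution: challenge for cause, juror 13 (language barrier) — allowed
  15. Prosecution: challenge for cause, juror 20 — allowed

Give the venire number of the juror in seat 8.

19

Removed: #1, #3, #5, #6, #9, #10, #12, #13, #16, #17, #18, #20, #24, #26. (#2 stays — for-cause denied.)
Seating in order: seats 1–8 → #2, #4, #7, #8, #11, #14, #15, #19; alternates → #21, #22.
So seat 8 is #19.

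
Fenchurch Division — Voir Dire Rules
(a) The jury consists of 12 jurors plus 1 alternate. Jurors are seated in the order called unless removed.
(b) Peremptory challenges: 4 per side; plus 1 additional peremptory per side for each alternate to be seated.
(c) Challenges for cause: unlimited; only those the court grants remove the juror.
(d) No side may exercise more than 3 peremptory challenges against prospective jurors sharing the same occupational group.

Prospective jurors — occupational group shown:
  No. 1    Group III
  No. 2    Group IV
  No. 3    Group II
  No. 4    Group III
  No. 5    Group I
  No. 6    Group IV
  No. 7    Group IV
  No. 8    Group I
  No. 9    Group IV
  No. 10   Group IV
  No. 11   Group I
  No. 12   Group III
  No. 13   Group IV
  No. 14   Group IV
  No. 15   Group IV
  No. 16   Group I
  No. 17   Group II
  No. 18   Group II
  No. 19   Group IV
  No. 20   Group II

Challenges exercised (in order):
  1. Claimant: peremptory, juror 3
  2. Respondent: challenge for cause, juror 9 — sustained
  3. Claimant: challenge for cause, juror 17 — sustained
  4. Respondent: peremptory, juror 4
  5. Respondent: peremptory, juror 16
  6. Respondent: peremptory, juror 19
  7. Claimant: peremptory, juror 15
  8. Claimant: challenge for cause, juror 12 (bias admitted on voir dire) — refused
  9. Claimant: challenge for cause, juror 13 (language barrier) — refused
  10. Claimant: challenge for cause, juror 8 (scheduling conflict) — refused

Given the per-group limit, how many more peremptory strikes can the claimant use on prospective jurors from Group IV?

2

Claimant peremptories so far: #3, #15 — 2 of 5 used, 3 left overall.
Against Group IV: #15 — 1 used; per-group cap 3 leaves 2.
Binding limit: min(3, 2) = 2.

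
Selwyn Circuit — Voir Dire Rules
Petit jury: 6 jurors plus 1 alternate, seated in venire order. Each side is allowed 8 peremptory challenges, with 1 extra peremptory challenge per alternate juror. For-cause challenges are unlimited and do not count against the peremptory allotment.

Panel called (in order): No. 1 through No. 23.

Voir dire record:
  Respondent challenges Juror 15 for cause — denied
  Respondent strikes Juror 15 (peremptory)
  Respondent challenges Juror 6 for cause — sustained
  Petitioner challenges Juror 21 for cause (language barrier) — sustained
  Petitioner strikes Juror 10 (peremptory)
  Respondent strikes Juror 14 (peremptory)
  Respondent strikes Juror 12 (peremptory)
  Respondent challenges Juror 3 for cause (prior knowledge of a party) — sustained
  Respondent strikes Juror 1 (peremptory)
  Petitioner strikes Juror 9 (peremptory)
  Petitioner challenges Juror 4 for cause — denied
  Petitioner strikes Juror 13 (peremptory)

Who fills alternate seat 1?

16

Removed: #1, #3, #6, #9, #10, #12, #13, #14, #15, #21. (#4 stays — for-cause denied.)
Seating in order: seats 1–6 → #2, #4, #5, #7, #8, #11; alternates → #16.
So alternate 1 is #16.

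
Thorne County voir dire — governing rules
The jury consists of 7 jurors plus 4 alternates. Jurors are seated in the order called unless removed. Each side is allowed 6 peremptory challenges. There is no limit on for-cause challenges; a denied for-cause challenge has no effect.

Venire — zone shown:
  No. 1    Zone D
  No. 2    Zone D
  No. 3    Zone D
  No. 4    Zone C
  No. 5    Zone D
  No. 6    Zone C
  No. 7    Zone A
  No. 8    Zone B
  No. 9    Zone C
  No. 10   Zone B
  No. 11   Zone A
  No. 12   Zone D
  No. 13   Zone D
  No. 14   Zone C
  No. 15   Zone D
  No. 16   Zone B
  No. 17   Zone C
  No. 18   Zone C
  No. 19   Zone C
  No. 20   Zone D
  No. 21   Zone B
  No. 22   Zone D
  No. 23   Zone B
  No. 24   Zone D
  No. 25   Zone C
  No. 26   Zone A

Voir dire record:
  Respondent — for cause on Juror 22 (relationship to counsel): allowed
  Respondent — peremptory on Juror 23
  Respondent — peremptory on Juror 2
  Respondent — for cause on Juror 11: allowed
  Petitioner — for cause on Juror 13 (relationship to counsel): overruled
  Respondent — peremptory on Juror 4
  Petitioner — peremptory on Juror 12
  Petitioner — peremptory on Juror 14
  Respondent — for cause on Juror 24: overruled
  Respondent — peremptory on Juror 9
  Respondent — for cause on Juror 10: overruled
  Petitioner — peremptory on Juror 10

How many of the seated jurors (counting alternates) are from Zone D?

Removed: #2, #4, #9, #10, #11, #12, #14, #22, #23.
Seated (11 incl. alternates): #1, #3, #5, #6, #7, #8, #13, #15, #16, #17, #18.
Of those, in Zone D: #1, #3, #5, #13, #15 → 5.

5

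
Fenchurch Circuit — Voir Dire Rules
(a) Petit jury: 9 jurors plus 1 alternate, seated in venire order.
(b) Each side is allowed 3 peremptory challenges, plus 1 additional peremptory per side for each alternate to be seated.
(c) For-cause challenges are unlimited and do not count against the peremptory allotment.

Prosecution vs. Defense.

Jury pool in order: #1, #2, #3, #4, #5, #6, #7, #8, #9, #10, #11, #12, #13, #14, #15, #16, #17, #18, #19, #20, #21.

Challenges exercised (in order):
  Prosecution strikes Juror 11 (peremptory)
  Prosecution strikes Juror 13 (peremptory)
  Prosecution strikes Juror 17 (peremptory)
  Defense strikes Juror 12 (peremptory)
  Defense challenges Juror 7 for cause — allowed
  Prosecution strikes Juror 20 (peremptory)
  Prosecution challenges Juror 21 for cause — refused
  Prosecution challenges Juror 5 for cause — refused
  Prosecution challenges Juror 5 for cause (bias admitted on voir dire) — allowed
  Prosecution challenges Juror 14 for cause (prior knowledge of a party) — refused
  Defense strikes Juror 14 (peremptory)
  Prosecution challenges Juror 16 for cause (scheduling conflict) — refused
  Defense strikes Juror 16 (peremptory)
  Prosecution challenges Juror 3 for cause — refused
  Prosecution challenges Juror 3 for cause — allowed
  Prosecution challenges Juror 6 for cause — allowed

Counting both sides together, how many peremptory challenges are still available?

1

Prosecution allotment: 3 base + 1 × 1 alternate = 4. Defense allotment: 3 base + 1 × 1 alternate = 4.
Prosecution peremptories used: #11, #13, #17, #20 — 4 (for-cause on #21, #5, #5, #14, #16, #3, #3, #6 don't count).
Defense peremptories used: #12, #14, #16 — 3 (the for-cause on #7 doesn't count).
Remaining: (4 − 4) + (4 − 3) = 1.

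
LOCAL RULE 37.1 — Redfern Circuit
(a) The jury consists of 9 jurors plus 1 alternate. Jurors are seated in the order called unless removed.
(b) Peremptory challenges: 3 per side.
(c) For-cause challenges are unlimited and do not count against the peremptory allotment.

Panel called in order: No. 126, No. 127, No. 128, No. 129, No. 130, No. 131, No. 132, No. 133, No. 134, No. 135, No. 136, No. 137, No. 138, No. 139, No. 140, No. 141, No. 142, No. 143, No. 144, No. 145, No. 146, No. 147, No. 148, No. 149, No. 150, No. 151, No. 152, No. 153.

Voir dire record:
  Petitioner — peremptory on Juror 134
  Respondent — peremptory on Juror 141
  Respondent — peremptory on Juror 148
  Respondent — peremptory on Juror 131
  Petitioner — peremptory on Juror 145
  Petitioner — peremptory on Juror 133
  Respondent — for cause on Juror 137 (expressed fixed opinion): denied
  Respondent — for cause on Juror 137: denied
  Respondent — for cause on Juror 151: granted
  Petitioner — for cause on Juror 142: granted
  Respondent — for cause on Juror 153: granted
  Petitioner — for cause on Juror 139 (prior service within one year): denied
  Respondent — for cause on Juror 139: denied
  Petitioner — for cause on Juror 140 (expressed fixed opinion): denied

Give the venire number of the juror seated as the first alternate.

Removed: #131, #133, #134, #141, #142, #145, #148, #151, #153. (#137, #139, #140 stay — for-cause denied.)
Seating in order: seats 1–9 → #126, #127, #128, #129, #130, #132, #135, #136, #137; alternates → #138.
So alternate 1 is #138.

138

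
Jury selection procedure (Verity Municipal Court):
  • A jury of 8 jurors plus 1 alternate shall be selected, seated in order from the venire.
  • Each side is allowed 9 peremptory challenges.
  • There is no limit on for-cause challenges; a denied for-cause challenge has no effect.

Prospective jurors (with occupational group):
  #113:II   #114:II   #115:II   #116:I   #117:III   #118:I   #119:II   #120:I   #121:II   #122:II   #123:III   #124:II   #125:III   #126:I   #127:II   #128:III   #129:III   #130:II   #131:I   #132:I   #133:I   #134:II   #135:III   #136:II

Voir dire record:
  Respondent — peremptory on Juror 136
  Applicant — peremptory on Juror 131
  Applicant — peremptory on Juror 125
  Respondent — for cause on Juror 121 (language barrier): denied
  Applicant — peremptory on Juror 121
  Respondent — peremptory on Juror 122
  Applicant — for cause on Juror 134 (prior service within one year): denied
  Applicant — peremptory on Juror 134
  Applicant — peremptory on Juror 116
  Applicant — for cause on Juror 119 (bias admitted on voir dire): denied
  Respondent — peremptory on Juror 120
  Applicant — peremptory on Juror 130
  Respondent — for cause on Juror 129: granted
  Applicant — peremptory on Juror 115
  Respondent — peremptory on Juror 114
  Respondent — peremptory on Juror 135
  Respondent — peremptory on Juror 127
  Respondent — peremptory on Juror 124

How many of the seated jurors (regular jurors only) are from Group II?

2

Removed: #114, #115, #116, #120, #121, #122, #124, #125, #127, #129, #130, #131, #134, #135, #136.
Seated jurors 1–8: #113, #117, #118, #119, #123, #126, #128, #132 (alternates #133 not counted).
Of those, in Group II: #113, #119 → 2.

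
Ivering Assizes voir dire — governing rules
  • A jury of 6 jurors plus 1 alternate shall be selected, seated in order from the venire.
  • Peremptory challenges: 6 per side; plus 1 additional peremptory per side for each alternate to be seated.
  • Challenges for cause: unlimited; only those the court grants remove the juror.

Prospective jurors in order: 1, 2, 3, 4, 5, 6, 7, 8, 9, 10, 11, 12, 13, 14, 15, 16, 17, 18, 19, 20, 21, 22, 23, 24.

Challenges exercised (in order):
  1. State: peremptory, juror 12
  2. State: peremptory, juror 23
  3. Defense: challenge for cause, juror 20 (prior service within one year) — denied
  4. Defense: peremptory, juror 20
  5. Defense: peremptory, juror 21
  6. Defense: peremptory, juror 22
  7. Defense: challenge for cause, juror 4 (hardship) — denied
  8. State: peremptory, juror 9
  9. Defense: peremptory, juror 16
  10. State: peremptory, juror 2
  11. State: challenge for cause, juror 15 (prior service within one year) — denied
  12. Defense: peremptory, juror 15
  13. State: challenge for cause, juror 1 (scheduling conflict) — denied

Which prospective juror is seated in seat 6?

7

Removed: #2, #9, #12, #15, #16, #20, #21, #22, #23. (#1, #4 stay — for-cause denied.)
Filling seats in venire order through position 6: #1, #3, #4, #5, #6, #7.
So seat 6 is #7.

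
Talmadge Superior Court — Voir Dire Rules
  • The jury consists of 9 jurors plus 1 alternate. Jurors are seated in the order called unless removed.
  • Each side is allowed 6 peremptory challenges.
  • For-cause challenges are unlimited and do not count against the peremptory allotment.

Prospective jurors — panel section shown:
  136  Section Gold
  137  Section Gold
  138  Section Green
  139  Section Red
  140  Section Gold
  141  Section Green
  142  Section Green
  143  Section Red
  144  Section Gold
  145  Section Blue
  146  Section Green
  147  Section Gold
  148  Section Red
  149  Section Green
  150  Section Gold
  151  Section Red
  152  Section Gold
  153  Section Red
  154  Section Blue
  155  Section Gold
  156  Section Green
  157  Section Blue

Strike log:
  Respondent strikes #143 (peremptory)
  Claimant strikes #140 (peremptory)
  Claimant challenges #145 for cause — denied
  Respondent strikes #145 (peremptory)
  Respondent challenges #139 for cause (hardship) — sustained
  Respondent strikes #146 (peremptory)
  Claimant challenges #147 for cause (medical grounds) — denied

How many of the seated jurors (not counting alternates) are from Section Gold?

4

Removed: #139, #140, #143, #145, #146.
Seated jurors 1–9: #136, #137, #138, #141, #142, #144, #147, #148, #149 (alternates #150 not counted).
Of those, in Section Gold: #136, #137, #144, #147 → 4.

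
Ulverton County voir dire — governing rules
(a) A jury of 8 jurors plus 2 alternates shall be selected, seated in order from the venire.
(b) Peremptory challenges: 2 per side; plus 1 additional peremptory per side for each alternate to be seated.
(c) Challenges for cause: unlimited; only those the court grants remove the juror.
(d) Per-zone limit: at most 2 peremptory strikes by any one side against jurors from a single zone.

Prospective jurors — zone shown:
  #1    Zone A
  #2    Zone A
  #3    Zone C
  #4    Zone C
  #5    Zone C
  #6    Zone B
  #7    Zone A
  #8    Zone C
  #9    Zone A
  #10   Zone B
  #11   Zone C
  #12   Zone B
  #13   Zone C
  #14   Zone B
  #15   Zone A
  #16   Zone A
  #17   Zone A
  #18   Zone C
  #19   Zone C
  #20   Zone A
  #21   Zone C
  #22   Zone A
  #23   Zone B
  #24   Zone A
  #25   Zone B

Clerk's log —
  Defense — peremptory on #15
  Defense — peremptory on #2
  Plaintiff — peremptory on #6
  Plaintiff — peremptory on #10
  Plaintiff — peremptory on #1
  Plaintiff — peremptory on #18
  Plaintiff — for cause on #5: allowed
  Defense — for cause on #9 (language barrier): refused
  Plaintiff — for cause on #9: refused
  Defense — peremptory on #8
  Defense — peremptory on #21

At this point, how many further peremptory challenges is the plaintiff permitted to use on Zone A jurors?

Plaintiff peremptories so far: #6, #10, #1, #18 — 4 of 4 used, 0 left overall.
Against Zone A: #1 — 1 used; per-zone cap 2 leaves 1.
Binding limit: min(0, 1) = 0.

0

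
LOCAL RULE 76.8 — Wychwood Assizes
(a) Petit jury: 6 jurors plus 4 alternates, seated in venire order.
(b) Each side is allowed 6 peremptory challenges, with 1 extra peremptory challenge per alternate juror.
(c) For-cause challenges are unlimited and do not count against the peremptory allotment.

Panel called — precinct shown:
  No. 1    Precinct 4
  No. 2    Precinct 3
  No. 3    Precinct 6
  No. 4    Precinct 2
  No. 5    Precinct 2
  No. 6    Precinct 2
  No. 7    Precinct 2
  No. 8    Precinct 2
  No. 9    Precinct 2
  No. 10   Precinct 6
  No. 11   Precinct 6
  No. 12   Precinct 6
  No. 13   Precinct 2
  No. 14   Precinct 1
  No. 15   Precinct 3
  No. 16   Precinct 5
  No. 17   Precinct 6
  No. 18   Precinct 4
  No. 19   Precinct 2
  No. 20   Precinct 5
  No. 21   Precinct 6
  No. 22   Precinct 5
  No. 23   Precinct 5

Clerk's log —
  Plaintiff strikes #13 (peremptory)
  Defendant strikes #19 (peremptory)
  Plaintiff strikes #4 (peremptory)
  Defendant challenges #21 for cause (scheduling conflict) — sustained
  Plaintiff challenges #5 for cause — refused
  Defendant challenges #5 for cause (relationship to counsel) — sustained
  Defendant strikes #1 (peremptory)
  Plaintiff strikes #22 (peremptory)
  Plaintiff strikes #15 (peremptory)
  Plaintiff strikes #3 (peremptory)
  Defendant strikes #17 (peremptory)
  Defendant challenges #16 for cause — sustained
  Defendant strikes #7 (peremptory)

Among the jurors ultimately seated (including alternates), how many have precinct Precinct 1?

Removed: #1, #3, #4, #5, #7, #13, #15, #16, #17, #19, #21, #22.
Seated (10 incl. alternates): #2, #6, #8, #9, #10, #11, #12, #14, #18, #20.
Of those, in Precinct 1: #14 → 1.

1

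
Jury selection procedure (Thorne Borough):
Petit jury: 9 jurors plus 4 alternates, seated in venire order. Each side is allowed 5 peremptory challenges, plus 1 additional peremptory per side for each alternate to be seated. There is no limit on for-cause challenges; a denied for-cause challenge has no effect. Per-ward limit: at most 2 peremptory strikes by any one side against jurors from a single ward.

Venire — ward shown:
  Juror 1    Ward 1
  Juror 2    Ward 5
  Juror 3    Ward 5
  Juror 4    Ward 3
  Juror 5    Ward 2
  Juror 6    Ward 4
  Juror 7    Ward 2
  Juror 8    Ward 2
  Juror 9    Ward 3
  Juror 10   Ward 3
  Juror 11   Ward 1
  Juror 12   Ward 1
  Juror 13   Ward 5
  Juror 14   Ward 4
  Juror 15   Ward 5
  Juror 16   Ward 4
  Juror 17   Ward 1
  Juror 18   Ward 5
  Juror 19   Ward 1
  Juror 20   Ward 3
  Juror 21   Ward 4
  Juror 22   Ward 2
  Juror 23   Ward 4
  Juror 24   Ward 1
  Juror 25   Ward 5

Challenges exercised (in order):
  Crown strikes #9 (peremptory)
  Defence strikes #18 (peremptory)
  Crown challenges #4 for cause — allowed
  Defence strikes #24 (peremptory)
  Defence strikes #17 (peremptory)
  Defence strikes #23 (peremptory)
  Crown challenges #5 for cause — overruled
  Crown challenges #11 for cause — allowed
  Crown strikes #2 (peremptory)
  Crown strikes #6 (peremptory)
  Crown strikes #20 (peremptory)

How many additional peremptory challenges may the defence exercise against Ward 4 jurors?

Defence peremptories so far: #18, #24, #17, #23 — 4 of 9 used, 5 left overall.
Against Ward 4: #23 — 1 used; per-ward cap 2 leaves 1.
Binding limit: min(5, 1) = 1.

1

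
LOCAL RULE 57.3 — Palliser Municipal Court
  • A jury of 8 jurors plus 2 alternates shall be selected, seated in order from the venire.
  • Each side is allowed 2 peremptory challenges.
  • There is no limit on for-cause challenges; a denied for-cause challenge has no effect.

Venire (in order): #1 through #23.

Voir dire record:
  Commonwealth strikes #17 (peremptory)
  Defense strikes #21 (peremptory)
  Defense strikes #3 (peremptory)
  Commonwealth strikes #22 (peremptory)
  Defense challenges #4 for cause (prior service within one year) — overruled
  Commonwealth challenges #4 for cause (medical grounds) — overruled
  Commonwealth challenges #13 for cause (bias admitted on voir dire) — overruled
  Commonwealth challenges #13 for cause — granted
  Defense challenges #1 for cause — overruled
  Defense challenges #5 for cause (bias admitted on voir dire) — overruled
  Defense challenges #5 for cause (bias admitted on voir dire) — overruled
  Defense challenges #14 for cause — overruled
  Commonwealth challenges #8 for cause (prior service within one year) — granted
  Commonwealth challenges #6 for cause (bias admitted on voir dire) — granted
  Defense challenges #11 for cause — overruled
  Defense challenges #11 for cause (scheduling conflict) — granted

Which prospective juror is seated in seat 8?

12

Removed: #3, #6, #8, #11, #13, #17, #21, #22. (#1, #4, #5, #14 stay — for-cause denied.)
Seating in order: seats 1–8 → #1, #2, #4, #5, #7, #9, #10, #12; alternates → #14, #15.
So seat 8 is #12.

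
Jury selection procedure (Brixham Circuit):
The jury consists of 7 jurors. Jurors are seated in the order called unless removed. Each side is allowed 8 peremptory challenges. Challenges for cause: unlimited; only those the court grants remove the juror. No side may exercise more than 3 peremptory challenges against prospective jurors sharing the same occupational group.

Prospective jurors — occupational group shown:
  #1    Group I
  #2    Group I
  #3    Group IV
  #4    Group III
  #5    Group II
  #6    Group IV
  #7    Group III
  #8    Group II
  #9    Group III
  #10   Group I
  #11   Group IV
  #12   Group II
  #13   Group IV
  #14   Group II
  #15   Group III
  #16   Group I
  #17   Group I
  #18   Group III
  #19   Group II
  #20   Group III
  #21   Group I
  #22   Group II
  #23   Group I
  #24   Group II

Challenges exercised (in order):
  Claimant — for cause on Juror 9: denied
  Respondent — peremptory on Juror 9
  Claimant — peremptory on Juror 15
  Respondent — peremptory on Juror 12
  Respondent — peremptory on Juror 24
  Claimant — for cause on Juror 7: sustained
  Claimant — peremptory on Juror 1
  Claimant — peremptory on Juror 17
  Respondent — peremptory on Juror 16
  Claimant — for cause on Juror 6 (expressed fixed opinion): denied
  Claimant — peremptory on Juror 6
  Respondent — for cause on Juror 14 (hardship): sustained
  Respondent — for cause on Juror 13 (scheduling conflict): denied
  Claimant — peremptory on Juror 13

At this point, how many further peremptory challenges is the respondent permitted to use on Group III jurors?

2

Respondent peremptories so far: #9, #12, #24, #16 — 4 of 8 used, 4 left overall.
Against Group III: #9 — 1 used; per-group cap 3 leaves 2.
Binding limit: min(4, 2) = 2.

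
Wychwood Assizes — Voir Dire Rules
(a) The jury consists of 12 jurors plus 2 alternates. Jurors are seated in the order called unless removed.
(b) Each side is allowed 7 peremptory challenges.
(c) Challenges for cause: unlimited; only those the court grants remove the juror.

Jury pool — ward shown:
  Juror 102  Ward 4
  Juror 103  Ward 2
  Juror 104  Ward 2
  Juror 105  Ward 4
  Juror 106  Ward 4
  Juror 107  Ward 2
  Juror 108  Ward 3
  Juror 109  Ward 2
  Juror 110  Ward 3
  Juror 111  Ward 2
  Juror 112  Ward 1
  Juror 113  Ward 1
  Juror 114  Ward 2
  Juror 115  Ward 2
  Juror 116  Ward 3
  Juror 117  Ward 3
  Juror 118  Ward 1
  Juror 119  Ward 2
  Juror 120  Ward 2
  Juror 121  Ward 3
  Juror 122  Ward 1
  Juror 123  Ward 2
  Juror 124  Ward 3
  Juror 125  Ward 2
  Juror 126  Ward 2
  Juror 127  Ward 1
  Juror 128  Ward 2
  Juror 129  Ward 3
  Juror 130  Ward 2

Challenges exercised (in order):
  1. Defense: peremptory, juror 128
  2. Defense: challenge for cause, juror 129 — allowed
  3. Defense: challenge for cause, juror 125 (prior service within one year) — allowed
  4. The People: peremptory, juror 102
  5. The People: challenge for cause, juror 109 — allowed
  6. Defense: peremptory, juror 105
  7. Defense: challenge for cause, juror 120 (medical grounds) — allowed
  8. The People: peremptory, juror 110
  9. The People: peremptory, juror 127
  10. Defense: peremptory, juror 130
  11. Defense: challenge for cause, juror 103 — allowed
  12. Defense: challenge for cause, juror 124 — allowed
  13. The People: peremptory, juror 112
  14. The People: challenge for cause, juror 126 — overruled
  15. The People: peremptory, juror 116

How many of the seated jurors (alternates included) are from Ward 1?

3

Removed: #102, #103, #105, #109, #110, #112, #116, #120, #124, #125, #127, #128, #129, #130.
Seated (14 incl. alternates): #104, #106, #107, #108, #111, #113, #114, #115, #117, #118, #119, #121, #122, #123.
Of those, in Ward 1: #113, #118, #122 → 3.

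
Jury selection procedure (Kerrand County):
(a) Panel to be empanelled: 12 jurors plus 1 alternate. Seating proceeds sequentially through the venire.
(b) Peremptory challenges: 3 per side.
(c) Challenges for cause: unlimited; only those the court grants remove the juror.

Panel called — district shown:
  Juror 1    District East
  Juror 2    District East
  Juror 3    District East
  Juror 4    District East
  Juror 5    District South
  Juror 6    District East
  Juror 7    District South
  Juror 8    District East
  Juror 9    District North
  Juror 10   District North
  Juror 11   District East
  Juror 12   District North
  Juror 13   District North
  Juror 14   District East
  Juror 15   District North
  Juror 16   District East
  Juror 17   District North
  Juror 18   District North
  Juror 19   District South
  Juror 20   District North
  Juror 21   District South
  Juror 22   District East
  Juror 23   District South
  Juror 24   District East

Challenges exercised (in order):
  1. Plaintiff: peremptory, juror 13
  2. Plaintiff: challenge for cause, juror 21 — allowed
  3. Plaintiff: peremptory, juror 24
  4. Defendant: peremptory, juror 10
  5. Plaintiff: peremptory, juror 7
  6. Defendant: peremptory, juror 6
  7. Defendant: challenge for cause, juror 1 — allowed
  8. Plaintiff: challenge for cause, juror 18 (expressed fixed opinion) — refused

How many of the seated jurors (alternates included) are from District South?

1

Removed: #1, #6, #7, #10, #13, #21, #24.
Seated (13 incl. alternates): #2, #3, #4, #5, #8, #9, #11, #12, #14, #15, #16, #17, #18.
Of those, in District South: #5 → 1.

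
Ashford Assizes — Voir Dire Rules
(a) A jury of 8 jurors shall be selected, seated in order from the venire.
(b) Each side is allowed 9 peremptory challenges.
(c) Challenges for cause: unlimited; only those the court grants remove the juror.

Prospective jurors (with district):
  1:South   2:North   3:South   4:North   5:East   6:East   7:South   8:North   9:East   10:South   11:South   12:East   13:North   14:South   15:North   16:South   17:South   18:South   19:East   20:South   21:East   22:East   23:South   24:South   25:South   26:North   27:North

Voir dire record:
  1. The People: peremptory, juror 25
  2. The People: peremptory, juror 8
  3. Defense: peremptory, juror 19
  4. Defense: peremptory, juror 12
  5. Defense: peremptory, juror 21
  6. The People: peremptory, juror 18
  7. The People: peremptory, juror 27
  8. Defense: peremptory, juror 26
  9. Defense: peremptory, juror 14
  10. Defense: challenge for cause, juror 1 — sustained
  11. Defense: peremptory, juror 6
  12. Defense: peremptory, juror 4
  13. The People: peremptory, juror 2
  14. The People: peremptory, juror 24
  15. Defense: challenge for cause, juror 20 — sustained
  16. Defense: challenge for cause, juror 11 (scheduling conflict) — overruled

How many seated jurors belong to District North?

Removed: #1, #2, #4, #6, #8, #12, #14, #18, #19, #20, #21, #24, #25, #26, #27.
Seated jurors 1–8: #3, #5, #7, #9, #10, #11, #13, #15.
Of those, in District North: #13, #15 → 2.

2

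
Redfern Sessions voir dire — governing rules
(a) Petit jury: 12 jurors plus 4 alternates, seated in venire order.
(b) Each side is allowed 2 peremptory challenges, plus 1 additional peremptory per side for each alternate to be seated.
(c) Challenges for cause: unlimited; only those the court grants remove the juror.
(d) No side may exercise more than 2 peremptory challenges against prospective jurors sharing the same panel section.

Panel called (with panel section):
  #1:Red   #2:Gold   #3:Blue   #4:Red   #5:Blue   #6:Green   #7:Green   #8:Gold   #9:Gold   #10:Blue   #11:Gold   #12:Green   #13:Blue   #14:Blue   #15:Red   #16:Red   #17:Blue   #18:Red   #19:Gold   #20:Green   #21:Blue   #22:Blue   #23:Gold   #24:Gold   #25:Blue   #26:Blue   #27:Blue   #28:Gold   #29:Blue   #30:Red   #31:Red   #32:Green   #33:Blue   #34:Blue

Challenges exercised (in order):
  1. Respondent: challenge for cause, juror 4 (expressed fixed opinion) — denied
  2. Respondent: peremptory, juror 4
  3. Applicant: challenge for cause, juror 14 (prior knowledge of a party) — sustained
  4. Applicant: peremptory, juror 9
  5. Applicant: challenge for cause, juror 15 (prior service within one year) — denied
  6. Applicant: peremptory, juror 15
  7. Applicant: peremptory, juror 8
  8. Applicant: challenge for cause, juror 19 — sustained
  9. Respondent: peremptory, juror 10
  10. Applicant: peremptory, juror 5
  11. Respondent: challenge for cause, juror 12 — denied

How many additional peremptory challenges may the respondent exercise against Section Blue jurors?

Respondent peremptories so far: #4, #10 — 2 of 6 used, 4 left overall.
Against Section Blue: #10 — 1 used; per-section cap 2 leaves 1.
Binding limit: min(4, 1) = 1.

1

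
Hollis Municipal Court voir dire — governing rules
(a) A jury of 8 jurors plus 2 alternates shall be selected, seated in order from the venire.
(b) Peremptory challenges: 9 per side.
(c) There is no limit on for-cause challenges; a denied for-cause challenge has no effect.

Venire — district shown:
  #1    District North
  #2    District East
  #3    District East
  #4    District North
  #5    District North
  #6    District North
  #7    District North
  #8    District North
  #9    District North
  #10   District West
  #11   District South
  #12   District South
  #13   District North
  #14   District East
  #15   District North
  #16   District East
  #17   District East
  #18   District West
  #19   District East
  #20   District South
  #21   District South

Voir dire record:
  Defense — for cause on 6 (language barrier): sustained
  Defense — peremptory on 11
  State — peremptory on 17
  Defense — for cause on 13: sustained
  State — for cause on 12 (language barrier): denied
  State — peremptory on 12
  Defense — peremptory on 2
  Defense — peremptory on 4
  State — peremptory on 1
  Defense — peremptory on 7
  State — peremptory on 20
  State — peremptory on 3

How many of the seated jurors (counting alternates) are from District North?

Removed: #1, #2, #3, #4, #6, #7, #11, #12, #13, #17, #20.
Seated (10 incl. alternates): #5, #8, #9, #10, #14, #15, #16, #18, #19, #21.
Of those, in District North: #5, #8, #9, #15 → 4.

4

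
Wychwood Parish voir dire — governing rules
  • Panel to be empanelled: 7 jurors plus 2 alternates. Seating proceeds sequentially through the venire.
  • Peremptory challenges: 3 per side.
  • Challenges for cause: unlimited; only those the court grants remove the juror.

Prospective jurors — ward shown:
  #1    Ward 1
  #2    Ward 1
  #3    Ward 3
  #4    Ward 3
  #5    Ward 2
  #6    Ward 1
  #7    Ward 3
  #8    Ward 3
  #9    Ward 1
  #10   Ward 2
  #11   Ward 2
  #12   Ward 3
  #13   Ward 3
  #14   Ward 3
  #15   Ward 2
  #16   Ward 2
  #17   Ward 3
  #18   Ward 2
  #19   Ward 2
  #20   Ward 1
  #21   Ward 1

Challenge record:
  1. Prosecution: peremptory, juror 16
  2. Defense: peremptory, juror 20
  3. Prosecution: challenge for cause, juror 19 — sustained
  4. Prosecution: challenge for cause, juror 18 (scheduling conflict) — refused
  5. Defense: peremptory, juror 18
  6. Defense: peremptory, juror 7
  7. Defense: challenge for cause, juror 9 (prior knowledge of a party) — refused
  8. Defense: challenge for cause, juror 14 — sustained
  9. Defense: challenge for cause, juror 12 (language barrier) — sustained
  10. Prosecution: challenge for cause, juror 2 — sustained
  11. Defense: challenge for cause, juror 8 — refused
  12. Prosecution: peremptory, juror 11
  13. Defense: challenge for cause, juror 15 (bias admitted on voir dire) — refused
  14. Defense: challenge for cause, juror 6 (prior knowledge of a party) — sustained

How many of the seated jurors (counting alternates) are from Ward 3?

4

Removed: #2, #6, #7, #11, #12, #14, #16, #18, #19, #20.
Seated (9 incl. alternates): #1, #3, #4, #5, #8, #9, #10, #13, #15.
Of those, in Ward 3: #3, #4, #8, #13 → 4.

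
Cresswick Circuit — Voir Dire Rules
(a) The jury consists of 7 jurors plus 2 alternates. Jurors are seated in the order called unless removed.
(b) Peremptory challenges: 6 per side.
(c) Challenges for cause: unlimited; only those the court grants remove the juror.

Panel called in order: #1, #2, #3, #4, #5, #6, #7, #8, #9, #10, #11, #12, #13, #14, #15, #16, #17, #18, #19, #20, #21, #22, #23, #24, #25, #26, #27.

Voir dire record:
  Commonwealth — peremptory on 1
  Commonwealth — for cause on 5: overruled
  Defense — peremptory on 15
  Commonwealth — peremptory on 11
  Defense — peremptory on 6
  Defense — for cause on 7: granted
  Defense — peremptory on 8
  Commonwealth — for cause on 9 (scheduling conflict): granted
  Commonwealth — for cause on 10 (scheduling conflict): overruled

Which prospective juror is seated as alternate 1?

Removed: #1, #6, #7, #8, #9, #11, #15. (#5, #10 stay — for-cause denied.)
Filling seats in venire order through position 8: #2, #3, #4, #5, #10, #12, #13, #14.
So alternate 1 is #14.

14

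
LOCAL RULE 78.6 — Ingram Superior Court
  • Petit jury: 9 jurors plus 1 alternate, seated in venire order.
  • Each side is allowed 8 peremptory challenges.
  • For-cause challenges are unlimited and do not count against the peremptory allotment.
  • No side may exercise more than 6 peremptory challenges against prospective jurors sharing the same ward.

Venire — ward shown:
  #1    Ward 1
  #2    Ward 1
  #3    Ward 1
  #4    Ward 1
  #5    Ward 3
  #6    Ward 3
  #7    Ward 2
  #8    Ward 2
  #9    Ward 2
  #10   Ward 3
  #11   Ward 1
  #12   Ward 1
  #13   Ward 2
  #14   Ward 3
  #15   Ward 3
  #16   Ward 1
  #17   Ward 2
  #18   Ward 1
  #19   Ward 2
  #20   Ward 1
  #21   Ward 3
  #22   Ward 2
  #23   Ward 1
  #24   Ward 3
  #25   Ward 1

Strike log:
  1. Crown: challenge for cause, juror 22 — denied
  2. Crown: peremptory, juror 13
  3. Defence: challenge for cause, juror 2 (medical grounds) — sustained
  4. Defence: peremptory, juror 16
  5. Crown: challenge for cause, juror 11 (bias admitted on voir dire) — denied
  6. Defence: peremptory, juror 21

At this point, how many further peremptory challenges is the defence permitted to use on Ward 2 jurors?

Defence peremptories so far: #16, #21 — 2 of 8 used, 6 left overall.
Against Ward 2: none yet — per-ward cap 6 leaves 6.
Binding limit: min(6, 6) = 6.

6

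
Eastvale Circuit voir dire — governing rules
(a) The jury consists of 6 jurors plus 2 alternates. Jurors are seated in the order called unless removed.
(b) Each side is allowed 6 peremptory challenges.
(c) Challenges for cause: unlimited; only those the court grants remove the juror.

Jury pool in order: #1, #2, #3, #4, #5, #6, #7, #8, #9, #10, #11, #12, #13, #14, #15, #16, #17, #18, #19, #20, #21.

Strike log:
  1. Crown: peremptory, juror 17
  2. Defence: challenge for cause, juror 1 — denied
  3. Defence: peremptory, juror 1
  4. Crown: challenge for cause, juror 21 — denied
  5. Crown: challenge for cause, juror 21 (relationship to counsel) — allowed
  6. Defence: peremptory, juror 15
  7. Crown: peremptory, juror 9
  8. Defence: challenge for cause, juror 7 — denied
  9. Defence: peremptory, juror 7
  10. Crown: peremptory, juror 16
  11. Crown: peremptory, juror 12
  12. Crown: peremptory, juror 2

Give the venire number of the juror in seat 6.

Removed: #1, #2, #7, #9, #12, #15, #16, #17, #21.
Seating in order: seats 1–6 → #3, #4, #5, #6, #8, #10; alternates → #11, #13.
So seat 6 is #10.

10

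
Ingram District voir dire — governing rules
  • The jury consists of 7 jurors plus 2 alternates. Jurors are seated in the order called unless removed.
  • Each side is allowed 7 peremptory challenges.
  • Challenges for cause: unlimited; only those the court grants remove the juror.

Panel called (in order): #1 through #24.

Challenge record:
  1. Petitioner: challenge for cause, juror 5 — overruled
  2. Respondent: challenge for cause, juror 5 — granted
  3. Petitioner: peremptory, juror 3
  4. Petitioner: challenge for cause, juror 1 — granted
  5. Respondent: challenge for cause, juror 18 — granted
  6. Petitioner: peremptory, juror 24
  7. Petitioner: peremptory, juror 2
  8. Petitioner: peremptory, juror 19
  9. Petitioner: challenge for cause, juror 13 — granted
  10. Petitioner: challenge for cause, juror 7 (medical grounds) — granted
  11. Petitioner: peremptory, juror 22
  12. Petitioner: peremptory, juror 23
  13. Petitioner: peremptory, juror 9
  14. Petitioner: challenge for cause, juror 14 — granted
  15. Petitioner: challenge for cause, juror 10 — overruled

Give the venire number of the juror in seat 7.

15

Removed: #1, #2, #3, #5, #7, #9, #13, #14, #18, #19, #22, #23, #24. (#10 stays — for-cause denied.)
Seating in order: seats 1–7 → #4, #6, #8, #10, #11, #12, #15; alternates → #16, #17.
So seat 7 is #15.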